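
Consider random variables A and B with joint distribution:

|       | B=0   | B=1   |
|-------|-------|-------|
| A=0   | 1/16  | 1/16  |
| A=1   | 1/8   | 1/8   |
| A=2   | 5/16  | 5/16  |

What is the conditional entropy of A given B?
Marginal P(B) (column sums):
  P(B=0) = 1/16 + 1/8 + 5/16 = 1/2
  P(B=1) = 1/16 + 1/8 + 5/16 = 1/2

H(A|B) = -Σ P(A,B)·log₂ P(A|B), where P(A|B) = P(A,B) / P(B)
  (A=0,B=0): P(A|B) = (1/16)/(1/2) = 1/8;  -(1/16)·log₂(1/8) = 0.1875
  (A=0,B=1): P(A|B) = (1/16)/(1/2) = 1/8;  -(1/16)·log₂(1/8) = 0.1875
  (A=1,B=0): P(A|B) = (1/8)/(1/2) = 1/4;  -(1/8)·log₂(1/4) = 0.2500
  (A=1,B=1): P(A|B) = (1/8)/(1/2) = 1/4;  -(1/8)·log₂(1/4) = 0.2500
  (A=2,B=0): P(A|B) = (5/16)/(1/2) = 5/8;  -(5/16)·log₂(5/8) = 0.2119
  (A=2,B=1): P(A|B) = (5/16)/(1/2) = 5/8;  -(5/16)·log₂(5/8) = 0.2119
H(A|B) = 0.1875 + 0.1875 + 0.2500 + 0.2500 + 0.2119 + 0.2119
  = 1.2988 bits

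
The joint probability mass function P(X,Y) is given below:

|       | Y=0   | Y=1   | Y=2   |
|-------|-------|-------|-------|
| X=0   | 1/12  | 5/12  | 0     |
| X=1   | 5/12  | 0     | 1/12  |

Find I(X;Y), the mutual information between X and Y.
Marginal P(X) (row sums):
  P(X=0) = 1/12 + 5/12 + 0 = 1/2
  P(X=1) = 5/12 + 0 + 1/12 = 1/2
Marginal P(Y) (column sums):
  P(Y=0) = 1/12 + 5/12 = 1/2
  P(Y=1) = 5/12 + 0 = 5/12
  P(Y=2) = 0 + 1/12 = 1/12

H(X) = -[(1/2)·log₂(1/2) + (1/2)·log₂(1/2)]
  = 0.5000 + 0.5000
  = 1.0000 bits
H(Y) = -[(1/2)·log₂(1/2) + (5/12)·log₂(5/12) + (1/12)·log₂(1/12)]
  = 0.5000 + 0.5263 + 0.2987
  = 1.3250 bits
H(X,Y) = -[(1/12)·log₂(1/12) + (5/12)·log₂(5/12) + (5/12)·log₂(5/12) + (1/12)·log₂(1/12)]
  = 0.2987 + 0.5263 + 0.5263 + 0.2987
  = 1.6500 bits

I(X;Y) = H(X) + H(Y) - H(X,Y)
  = 1.0000 + 1.3250 - 1.6500
  = 0.6750 bits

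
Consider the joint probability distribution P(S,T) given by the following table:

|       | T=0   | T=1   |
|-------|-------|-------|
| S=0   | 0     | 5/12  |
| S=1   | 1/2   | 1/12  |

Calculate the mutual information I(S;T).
Marginal P(S) (row sums):
  P(S=0) = 0 + 5/12 = 5/12
  P(S=1) = 1/2 + 1/12 = 7/12
Marginal P(T) (column sums):
  P(T=0) = 0 + 1/2 = 1/2
  P(T=1) = 5/12 + 1/12 = 1/2

H(S) = -[(5/12)·log₂(5/12) + (7/12)·log₂(7/12)]
  = 0.5263 + 0.4536
  = 0.9799 bits
H(T) = -[(1/2)·log₂(1/2) + (1/2)·log₂(1/2)]
  = 0.5000 + 0.5000
  = 1.0000 bits
H(S,T) = -[(5/12)·log₂(5/12) + (1/2)·log₂(1/2) + (1/12)·log₂(1/12)]
  = 0.5263 + 0.5000 + 0.2987
  = 1.3250 bits

I(S;T) = H(S) + H(T) - H(S,T)
  = 0.9799 + 1.0000 - 1.3250
  = 0.6549 bits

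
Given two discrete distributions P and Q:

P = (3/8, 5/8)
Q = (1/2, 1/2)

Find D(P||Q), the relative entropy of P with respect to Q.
D(P||Q) = Σ P(i) log₂(P(i)/Q(i))
  i=0: (3/8) × log₂((3/8)/(1/2)) = (3/8) × log₂(3/4) = -0.1556
  i=1: (5/8) × log₂((5/8)/(1/2)) = (5/8) × log₂(5/4) = 0.2012
D(P||Q) = -0.1556 + 0.2012
  = 0.0456 bits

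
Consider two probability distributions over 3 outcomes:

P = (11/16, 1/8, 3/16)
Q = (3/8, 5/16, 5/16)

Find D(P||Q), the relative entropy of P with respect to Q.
D(P||Q) = Σ P(i) log₂(P(i)/Q(i))
  i=0: (11/16) × log₂((11/16)/(3/8)) = (11/16) × log₂(11/6) = 0.6012
  i=1: (1/8) × log₂((1/8)/(5/16)) = (1/8) × log₂(2/5) = -0.1652
  i=2: (3/16) × log₂((3/16)/(5/16)) = (3/16) × log₂(3/5) = -0.1382
D(P||Q) = 0.6012 - 0.1652 - 0.1382
  = 0.2978 bits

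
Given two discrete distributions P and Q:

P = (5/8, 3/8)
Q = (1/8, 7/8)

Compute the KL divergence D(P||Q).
D(P||Q) = Σ P(i) log₂(P(i)/Q(i))
  i=0: (5/8) × log₂((5/8)/(1/8)) = (5/8) × log₂(5) = 1.4512
  i=1: (3/8) × log₂((3/8)/(7/8)) = (3/8) × log₂(3/7) = -0.4584
D(P||Q) = 1.4512 - 0.4584
  = 0.9928 bits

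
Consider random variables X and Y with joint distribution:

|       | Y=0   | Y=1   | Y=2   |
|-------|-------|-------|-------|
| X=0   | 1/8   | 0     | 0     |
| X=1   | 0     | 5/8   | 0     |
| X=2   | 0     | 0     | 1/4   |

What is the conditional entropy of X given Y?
Marginal P(Y) (column sums):
  P(Y=0) = 1/8 + 0 + 0 = 1/8
  P(Y=1) = 0 + 5/8 + 0 = 5/8
  P(Y=2) = 0 + 0 + 1/4 = 1/4

H(X|Y) = -Σ P(X,Y)·log₂ P(X|Y), where P(X|Y) = P(X,Y) / P(Y)
  (cells with P(X,Y) = 0 contribute 0)
  (X=0,Y=0): P(X|Y) = (1/8)/(1/8) = 1;  -(1/8)·log₂(1) = 0.0000
  (X=1,Y=1): P(X|Y) = (5/8)/(5/8) = 1;  -(5/8)·log₂(1) = 0.0000
  (X=2,Y=2): P(X|Y) = (1/4)/(1/4) = 1;  -(1/4)·log₂(1) = 0.0000
H(X|Y) = 0.0000 + 0.0000 + 0.0000
  = 0.0000 bits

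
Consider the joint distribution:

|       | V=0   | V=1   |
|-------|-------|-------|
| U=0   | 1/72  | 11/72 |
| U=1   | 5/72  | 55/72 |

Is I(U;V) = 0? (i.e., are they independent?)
Marginal P(U) (row sums):
  P(U=0) = 1/72 + 11/72 = 1/6
  P(U=1) = 5/72 + 55/72 = 5/6
Marginal P(V) (column sums):
  P(V=0) = 1/72 + 5/72 = 1/12
  P(V=1) = 11/72 + 55/72 = 11/12

U and V are independent iff P(U=i,V=j) = P(U=i)·P(V=j) for every cell.
  P(U=0)·P(V=0) = 1/6 × 1/12 = 1/72 = P(U=0,V=0) ✓
  P(U=0)·P(V=1) = 1/6 × 11/12 = 11/72 = P(U=0,V=1) ✓
  P(U=1)·P(V=0) = 5/6 × 1/12 = 5/72 = P(U=1,V=0) ✓
  P(U=1)·P(V=1) = 5/6 × 11/12 = 55/72 = P(U=1,V=1) ✓

Yes, U and V are independent: every cell factors, so I(U;V) = 0 bits.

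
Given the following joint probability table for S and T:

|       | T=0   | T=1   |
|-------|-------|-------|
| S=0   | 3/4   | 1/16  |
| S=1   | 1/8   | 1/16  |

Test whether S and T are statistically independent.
Marginal P(S) (row sums):
  P(S=0) = 3/4 + 1/16 = 13/16
  P(S=1) = 1/8 + 1/16 = 3/16
Marginal P(T) (column sums):
  P(T=0) = 3/4 + 1/8 = 7/8
  P(T=1) = 1/16 + 1/16 = 1/8

S and T are independent iff P(S=i,T=j) = P(S=i)·P(T=j) for every cell.
  P(S=0)·P(T=0) = 13/16 × 7/8 = 91/128, but P(S=0,T=0) = 3/4 ✗

No, S and T are not independent. Quantitatively, I(S;T) > 0:

H(S) = -[(13/16)·log₂(13/16) + (3/16)·log₂(3/16)]
  = 0.2434 + 0.4528
  = 0.6962 bits
H(T) = -[(7/8)·log₂(7/8) + (1/8)·log₂(1/8)]
  = 0.1686 + 0.3750
  = 0.5436 bits
H(S,T) = -[(3/4)·log₂(3/4) + (1/16)·log₂(1/16) + (1/8)·log₂(1/8) + (1/16)·log₂(1/16)]
  = 0.3113 + 0.2500 + 0.3750 + 0.2500
  = 1.1863 bits
I(S;T) = H(S) + H(T) - H(S,T) = 0.6962 + 0.5436 - 1.1863 = 0.0535 bits > 0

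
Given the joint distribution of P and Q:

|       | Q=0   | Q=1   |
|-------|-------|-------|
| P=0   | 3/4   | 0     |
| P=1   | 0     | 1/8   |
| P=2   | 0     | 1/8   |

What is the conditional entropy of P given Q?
Marginal P(Q) (column sums):
  P(Q=0) = 3/4 + 0 + 0 = 3/4
  P(Q=1) = 0 + 1/8 + 1/8 = 1/4

H(P|Q) = -Σ P(P,Q)·log₂ P(P|Q), where P(P|Q) = P(P,Q) / P(Q)
  (cells with P(P,Q) = 0 contribute 0)
  (P=0,Q=0): P(P|Q) = (3/4)/(3/4) = 1;  -(3/4)·log₂(1) = 0.0000
  (P=1,Q=1): P(P|Q) = (1/8)/(1/4) = 1/2;  -(1/8)·log₂(1/2) = 0.1250
  (P=2,Q=1): P(P|Q) = (1/8)/(1/4) = 1/2;  -(1/8)·log₂(1/2) = 0.1250
H(P|Q) = 0.0000 + 0.1250 + 0.1250
  = 0.2500 bits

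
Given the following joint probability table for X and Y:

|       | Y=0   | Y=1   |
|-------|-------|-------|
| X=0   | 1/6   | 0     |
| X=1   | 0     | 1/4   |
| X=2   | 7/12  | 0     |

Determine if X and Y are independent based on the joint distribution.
Marginal P(X) (row sums):
  P(X=0) = 1/6 + 0 = 1/6
  P(X=1) = 0 + 1/4 = 1/4
  P(X=2) = 7/12 + 0 = 7/12
Marginal P(Y) (column sums):
  P(Y=0) = 1/6 + 0 + 7/12 = 3/4
  P(Y=1) = 0 + 1/4 + 0 = 1/4

X and Y are independent iff P(X=i,Y=j) = P(X=i)·P(Y=j) for every cell.
  P(X=0)·P(Y=0) = 1/6 × 3/4 = 1/8, but P(X=0,Y=0) = 1/6 ✗

No, X and Y are not independent. Quantitatively, I(X;Y) > 0:

H(X) = -[(1/6)·log₂(1/6) + (1/4)·log₂(1/4) + (7/12)·log₂(7/12)]
  = 0.4308 + 0.5000 + 0.4536
  = 1.3844 bits
H(Y) = -[(3/4)·log₂(3/4) + (1/4)·log₂(1/4)]
  = 0.3113 + 0.5000
  = 0.8113 bits
H(X,Y) = -[(1/6)·log₂(1/6) + (1/4)·log₂(1/4) + (7/12)·log₂(7/12)]
  = 0.4308 + 0.5000 + 0.4536
  = 1.3844 bits
I(X;Y) = H(X) + H(Y) - H(X,Y) = 1.3844 + 0.8113 - 1.3844 = 0.8113 bits > 0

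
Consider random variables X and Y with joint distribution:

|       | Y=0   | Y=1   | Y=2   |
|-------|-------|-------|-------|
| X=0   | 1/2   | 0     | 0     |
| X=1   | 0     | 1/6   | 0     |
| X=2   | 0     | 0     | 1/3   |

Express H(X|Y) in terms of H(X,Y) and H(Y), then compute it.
H(X|Y) = H(X,Y) - H(Y)

Marginal P(Y) (column sums):
  P(Y=0) = 1/2 + 0 + 0 = 1/2
  P(Y=1) = 0 + 1/6 + 0 = 1/6
  P(Y=2) = 0 + 0 + 1/3 = 1/3

H(X,Y) = -[(1/2)·log₂(1/2) + (1/6)·log₂(1/6) + (1/3)·log₂(1/3)]
  = 0.5000 + 0.4308 + 0.5283
  = 1.4591 bits
H(Y) = -[(1/2)·log₂(1/2) + (1/6)·log₂(1/6) + (1/3)·log₂(1/3)]
  = 0.5000 + 0.4308 + 0.5283
  = 1.4591 bits

H(X|Y) = 1.4591 - 1.4591 = 0.0000 bits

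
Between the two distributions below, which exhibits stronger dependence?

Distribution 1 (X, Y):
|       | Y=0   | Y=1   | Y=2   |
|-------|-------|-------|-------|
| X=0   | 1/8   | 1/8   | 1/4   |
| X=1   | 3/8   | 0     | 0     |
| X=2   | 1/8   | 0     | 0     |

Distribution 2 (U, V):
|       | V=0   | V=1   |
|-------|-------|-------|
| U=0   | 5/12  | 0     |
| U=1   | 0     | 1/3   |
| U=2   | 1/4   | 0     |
Distribution 1 (X, Y):
Marginal P(X) (row sums):
  P(X=0) = 1/8 + 1/8 + 1/4 = 1/2
  P(X=1) = 3/8 + 0 + 0 = 3/8
  P(X=2) = 1/8 + 0 + 0 = 1/8
Marginal P(Y) (column sums):
  P(Y=0) = 1/8 + 3/8 + 1/8 = 5/8
  P(Y=1) = 1/8 + 0 + 0 = 1/8
  P(Y=2) = 1/4 + 0 + 0 = 1/4

H(X) = -[(1/2)·log₂(1/2) + (3/8)·log₂(3/8) + (1/8)·log₂(1/8)]
  = 0.5000 + 0.5306 + 0.3750
  = 1.4056 bits
H(Y) = -[(5/8)·log₂(5/8) + (1/8)·log₂(1/8) + (1/4)·log₂(1/4)]
  = 0.4238 + 0.3750 + 0.5000
  = 1.2988 bits
H(X,Y) = -[(1/8)·log₂(1/8) + (1/8)·log₂(1/8) + (1/4)·log₂(1/4) + (3/8)·log₂(3/8) + (1/8)·log₂(1/8)]
  = 0.3750 + 0.3750 + 0.5000 + 0.5306 + 0.3750
  = 2.1556 bits

I(X;Y) = H(X) + H(Y) - H(X,Y)
  = 1.4056 + 1.2988 - 2.1556
  = 0.5488 bits

Distribution 2 (U, V):
Marginal P(U) (row sums):
  P(U=0) = 5/12 + 0 = 5/12
  P(U=1) = 0 + 1/3 = 1/3
  P(U=2) = 1/4 + 0 = 1/4
Marginal P(V) (column sums):
  P(V=0) = 5/12 + 0 + 1/4 = 2/3
  P(V=1) = 0 + 1/3 + 0 = 1/3

H(U) = -[(5/12)·log₂(5/12) + (1/3)·log₂(1/3) + (1/4)·log₂(1/4)]
  = 0.5263 + 0.5283 + 0.5000
  = 1.5546 bits
H(V) = -[(2/3)·log₂(2/3) + (1/3)·log₂(1/3)]
  = 0.3900 + 0.5283
  = 0.9183 bits
H(U,V) = -[(5/12)·log₂(5/12) + (1/3)·log₂(1/3) + (1/4)·log₂(1/4)]
  = 0.5263 + 0.5283 + 0.5000
  = 1.5546 bits

I(U;V) = H(U) + H(V) - H(U,V)
  = 1.5546 + 0.9183 - 1.5546
  = 0.9183 bits

I(U;V) = 0.9183 bits > I(X;Y) = 0.5488 bits, so (U, V) has the higher mutual information (stronger dependence).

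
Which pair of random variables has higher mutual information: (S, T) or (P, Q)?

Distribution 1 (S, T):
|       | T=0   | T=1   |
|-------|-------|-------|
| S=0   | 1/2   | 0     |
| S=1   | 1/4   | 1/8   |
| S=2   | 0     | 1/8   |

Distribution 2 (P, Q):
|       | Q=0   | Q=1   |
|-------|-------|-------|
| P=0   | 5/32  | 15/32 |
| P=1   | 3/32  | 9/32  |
Distribution 1 (S, T):
Marginal P(S) (row sums):
  P(S=0) = 1/2 + 0 = 1/2
  P(S=1) = 1/4 + 1/8 = 3/8
  P(S=2) = 0 + 1/8 = 1/8
Marginal P(T) (column sums):
  P(T=0) = 1/2 + 1/4 + 0 = 3/4
  P(T=1) = 0 + 1/8 + 1/8 = 1/4

H(S) = -[(1/2)·log₂(1/2) + (3/8)·log₂(3/8) + (1/8)·log₂(1/8)]
  = 0.5000 + 0.5306 + 0.3750
  = 1.4056 bits
H(T) = -[(3/4)·log₂(3/4) + (1/4)·log₂(1/4)]
  = 0.3113 + 0.5000
  = 0.8113 bits
H(S,T) = -[(1/2)·log₂(1/2) + (1/4)·log₂(1/4) + (1/8)·log₂(1/8) + (1/8)·log₂(1/8)]
  = 0.5000 + 0.5000 + 0.3750 + 0.3750
  = 1.7500 bits

I(S;T) = H(S) + H(T) - H(S,T)
  = 1.4056 + 0.8113 - 1.7500
  = 0.4669 bits

Distribution 2 (P, Q):
Marginal P(P) (row sums):
  P(P=0) = 5/32 + 15/32 = 5/8
  P(P=1) = 3/32 + 9/32 = 3/8
Marginal P(Q) (column sums):
  P(Q=0) = 5/32 + 3/32 = 1/4
  P(Q=1) = 15/32 + 9/32 = 3/4

H(P) = -[(5/8)·log₂(5/8) + (3/8)·log₂(3/8)]
  = 0.4238 + 0.5306
  = 0.9544 bits
H(Q) = -[(1/4)·log₂(1/4) + (3/4)·log₂(3/4)]
  = 0.5000 + 0.3113
  = 0.8113 bits
H(P,Q) = -[(5/32)·log₂(5/32) + (15/32)·log₂(15/32) + (3/32)·log₂(3/32) + (9/32)·log₂(9/32)]
  = 0.4184 + 0.5124 + 0.3202 + 0.5147
  = 1.7657 bits

I(P;Q) = H(P) + H(Q) - H(P,Q)
  = 0.9544 + 0.8113 - 1.7657
  = 0.0000 bits

I(S;T) = 0.4669 bits > I(P;Q) = 0.0000 bits, so (S, T) has the higher mutual information (stronger dependence).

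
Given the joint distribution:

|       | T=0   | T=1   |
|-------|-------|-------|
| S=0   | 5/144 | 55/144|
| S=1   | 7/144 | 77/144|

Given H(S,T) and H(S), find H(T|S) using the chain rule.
From the chain rule: H(S,T) = H(S) + H(T|S)
Therefore: H(T|S) = H(S,T) - H(S)

H(S,T) = -[(5/144)·log₂(5/144) + (55/144)·log₂(55/144) + (7/144)·log₂(7/144) + (77/144)·log₂(77/144)]
  = 0.1683 + 0.5304 + 0.2121 + 0.4829
  = 1.3937 bits
Marginal P(S) (row sums):
  P(S=0) = 5/144 + 55/144 = 5/12
  P(S=1) = 7/144 + 77/144 = 7/12
H(S) = -[(5/12)·log₂(5/12) + (7/12)·log₂(7/12)]
  = 0.5263 + 0.4536
  = 0.9799 bits

H(T|S) = 1.3937 - 0.9799 = 0.4138 bits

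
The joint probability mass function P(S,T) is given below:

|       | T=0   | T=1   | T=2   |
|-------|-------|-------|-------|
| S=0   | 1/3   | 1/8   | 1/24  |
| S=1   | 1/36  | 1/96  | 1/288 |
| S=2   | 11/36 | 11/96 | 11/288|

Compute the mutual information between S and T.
Marginal P(S) (row sums):
  P(S=0) = 1/3 + 1/8 + 1/24 = 1/2
  P(S=1) = 1/36 + 1/96 + 1/288 = 1/24
  P(S=2) = 11/36 + 11/96 + 11/288 = 11/24
Marginal P(T) (column sums):
  P(T=0) = 1/3 + 1/36 + 11/36 = 2/3
  P(T=1) = 1/8 + 1/96 + 11/96 = 1/4
  P(T=2) = 1/24 + 1/288 + 11/288 = 1/12

H(S) = -[(1/2)·log₂(1/2) + (1/24)·log₂(1/24) + (11/24)·log₂(11/24)]
  = 0.5000 + 0.1910 + 0.5159
  = 1.2069 bits
H(T) = -[(2/3)·log₂(2/3) + (1/4)·log₂(1/4) + (1/12)·log₂(1/12)]
  = 0.3900 + 0.5000 + 0.2987
  = 1.1887 bits
H(S,T) = -[(1/3)·log₂(1/3) + (1/8)·log₂(1/8) + (1/24)·log₂(1/24) + (1/36)·log₂(1/36) + (1/96)·log₂(1/96) + (1/288)·log₂(1/288) + (11/36)·log₂(11/36) + (11/96)·log₂(11/96) + (11/288)·log₂(11/288)]
  = 0.5283 + 0.3750 + 0.1910 + 0.1436 + 0.0686 + 0.0284 + 0.5227 + 0.3581 + 0.1799
  = 2.3956 bits

I(S;T) = H(S) + H(T) - H(S,T)
  = 1.2069 + 1.1887 - 2.3956
  = 0.0000 bits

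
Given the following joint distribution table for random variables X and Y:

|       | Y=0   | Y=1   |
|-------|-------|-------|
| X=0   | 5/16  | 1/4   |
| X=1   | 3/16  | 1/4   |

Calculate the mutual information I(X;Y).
Marginal P(X) (row sums):
  P(X=0) = 5/16 + 1/4 = 9/16
  P(X=1) = 3/16 + 1/4 = 7/16
Marginal P(Y) (column sums):
  P(Y=0) = 5/16 + 3/16 = 1/2
  P(Y=1) = 1/4 + 1/4 = 1/2

H(X) = -[(9/16)·log₂(9/16) + (7/16)·log₂(7/16)]
  = 0.4669 + 0.5218
  = 0.9887 bits
H(Y) = -[(1/2)·log₂(1/2) + (1/2)·log₂(1/2)]
  = 0.5000 + 0.5000
  = 1.0000 bits
H(X,Y) = -[(5/16)·log₂(5/16) + (1/4)·log₂(1/4) + (3/16)·log₂(3/16) + (1/4)·log₂(1/4)]
  = 0.5244 + 0.5000 + 0.4528 + 0.5000
  = 1.9772 bits

I(X;Y) = H(X) + H(Y) - H(X,Y)
  = 0.9887 + 1.0000 - 1.9772
  = 0.0115 bits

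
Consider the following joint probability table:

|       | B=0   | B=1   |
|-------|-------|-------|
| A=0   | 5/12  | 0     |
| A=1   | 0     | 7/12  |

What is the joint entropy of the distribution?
H(A,B) = -Σ P(A,B) log₂ P(A,B), summed over the non-zero cells:
H(A,B) = -[(5/12)·log₂(5/12) + (7/12)·log₂(7/12)]
  = 0.5263 + 0.4536
  = 0.9799 bits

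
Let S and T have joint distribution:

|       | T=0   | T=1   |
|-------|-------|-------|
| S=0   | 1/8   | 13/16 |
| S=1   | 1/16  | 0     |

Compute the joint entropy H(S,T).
H(S,T) = -Σ P(S,T) log₂ P(S,T), summed over the non-zero cells:
H(S,T) = -[(1/8)·log₂(1/8) + (13/16)·log₂(13/16) + (1/16)·log₂(1/16)]
  = 0.3750 + 0.2434 + 0.2500
  = 0.8684 bits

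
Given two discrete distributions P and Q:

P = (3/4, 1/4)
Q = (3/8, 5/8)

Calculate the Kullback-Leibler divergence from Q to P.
D(P||Q) = Σ P(i) log₂(P(i)/Q(i))
  i=0: (3/4) × log₂((3/4)/(3/8)) = (3/4) × log₂(2) = 0.7500
  i=1: (1/4) × log₂((1/4)/(5/8)) = (1/4) × log₂(2/5) = -0.3305
D(P||Q) = 0.7500 - 0.3305
  = 0.4195 bits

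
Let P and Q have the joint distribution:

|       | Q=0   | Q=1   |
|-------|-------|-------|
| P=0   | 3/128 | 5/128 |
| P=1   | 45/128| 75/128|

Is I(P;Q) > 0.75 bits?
Marginal P(P) (row sums):
  P(P=0) = 3/128 + 5/128 = 1/16
  P(P=1) = 45/128 + 75/128 = 15/16
Marginal P(Q) (column sums):
  P(Q=0) = 3/128 + 45/128 = 3/8
  P(Q=1) = 5/128 + 75/128 = 5/8

H(P) = -[(1/16)·log₂(1/16) + (15/16)·log₂(15/16)]
  = 0.2500 + 0.0873
  = 0.3373 bits
H(Q) = -[(3/8)·log₂(3/8) + (5/8)·log₂(5/8)]
  = 0.5306 + 0.4238
  = 0.9544 bits
H(P,Q) = -[(3/128)·log₂(3/128) + (5/128)·log₂(5/128) + (45/128)·log₂(45/128) + (75/128)·log₂(75/128)]
  = 0.1269 + 0.1827 + 0.5302 + 0.4519
  = 1.2917 bits

I(P;Q) = H(P) + H(Q) - H(P,Q)
  = 0.3373 + 0.9544 - 1.2917
  = 0.0000 bits

No. I(P;Q) = 0.0000 bits, which is ≤ 0.75 bits.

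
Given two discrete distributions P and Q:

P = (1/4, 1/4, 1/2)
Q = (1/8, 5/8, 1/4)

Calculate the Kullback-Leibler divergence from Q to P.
D(P||Q) = Σ P(i) log₂(P(i)/Q(i))
  i=0: (1/4) × log₂((1/4)/(1/8)) = (1/4) × log₂(2) = 0.2500
  i=1: (1/4) × log₂((1/4)/(5/8)) = (1/4) × log₂(2/5) = -0.3305
  i=2: (1/2) × log₂((1/2)/(1/4)) = (1/2) × log₂(2) = 0.5000
D(P||Q) = 0.2500 - 0.3305 + 0.5000
  = 0.4195 bits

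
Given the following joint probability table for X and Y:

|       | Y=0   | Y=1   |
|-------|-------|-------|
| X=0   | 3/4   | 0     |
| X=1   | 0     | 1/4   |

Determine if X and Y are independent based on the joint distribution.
Marginal P(X) (row sums):
  P(X=0) = 3/4 + 0 = 3/4
  P(X=1) = 0 + 1/4 = 1/4
Marginal P(Y) (column sums):
  P(Y=0) = 3/4 + 0 = 3/4
  P(Y=1) = 0 + 1/4 = 1/4

X and Y are independent iff P(X=i,Y=j) = P(X=i)·P(Y=j) for every cell.
  P(X=0)·P(Y=0) = 3/4 × 3/4 = 9/16, but P(X=0,Y=0) = 3/4 ✗

No, X and Y are not independent. Quantitatively, I(X;Y) > 0:

H(X) = -[(3/4)·log₂(3/4) + (1/4)·log₂(1/4)]
  = 0.3113 + 0.5000
  = 0.8113 bits
H(Y) = -[(3/4)·log₂(3/4) + (1/4)·log₂(1/4)]
  = 0.3113 + 0.5000
  = 0.8113 bits
H(X,Y) = -[(3/4)·log₂(3/4) + (1/4)·log₂(1/4)]
  = 0.3113 + 0.5000
  = 0.8113 bits
I(X;Y) = H(X) + H(Y) - H(X,Y) = 0.8113 + 0.8113 - 0.8113 = 0.8113 bits > 0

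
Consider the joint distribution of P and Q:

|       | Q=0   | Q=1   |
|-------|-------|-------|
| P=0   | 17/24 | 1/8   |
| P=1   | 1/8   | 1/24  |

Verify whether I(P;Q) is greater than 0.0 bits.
Marginal P(P) (row sums):
  P(P=0) = 17/24 + 1/8 = 5/6
  P(P=1) = 1/8 + 1/24 = 1/6
Marginal P(Q) (column sums):
  P(Q=0) = 17/24 + 1/8 = 5/6
  P(Q=1) = 1/8 + 1/24 = 1/6

H(P) = -[(5/6)·log₂(5/6) + (1/6)·log₂(1/6)]
  = 0.2192 + 0.4308
  = 0.6500 bits
H(Q) = -[(5/6)·log₂(5/6) + (1/6)·log₂(1/6)]
  = 0.2192 + 0.4308
  = 0.6500 bits
H(P,Q) = -[(17/24)·log₂(17/24) + (1/8)·log₂(1/8) + (1/8)·log₂(1/8) + (1/24)·log₂(1/24)]
  = 0.3524 + 0.3750 + 0.3750 + 0.1910
  = 1.2934 bits

I(P;Q) = H(P) + H(Q) - H(P,Q)
  = 0.6500 + 0.6500 - 1.2934
  = 0.0066 bits

Yes. I(P;Q) = 0.0066 bits, which is > 0.0 bits.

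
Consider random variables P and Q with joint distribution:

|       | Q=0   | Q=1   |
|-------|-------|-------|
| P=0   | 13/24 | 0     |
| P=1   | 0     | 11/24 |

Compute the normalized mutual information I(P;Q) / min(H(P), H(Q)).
Marginal P(P) (row sums):
  P(P=0) = 13/24 + 0 = 13/24
  P(P=1) = 0 + 11/24 = 11/24
Marginal P(Q) (column sums):
  P(Q=0) = 13/24 + 0 = 13/24
  P(Q=1) = 0 + 11/24 = 11/24

H(P) = -[(13/24)·log₂(13/24) + (11/24)·log₂(11/24)]
  = 0.4791 + 0.5159
  = 0.9950 bits
H(Q) = -[(13/24)·log₂(13/24) + (11/24)·log₂(11/24)]
  = 0.4791 + 0.5159
  = 0.9950 bits
H(P,Q) = -[(13/24)·log₂(13/24) + (11/24)·log₂(11/24)]
  = 0.4791 + 0.5159
  = 0.9950 bits

I(P;Q) = H(P) + H(Q) - H(P,Q)
  = 0.9950 + 0.9950 - 0.9950
  = 0.9950 bits

min(H(P), H(Q)) = min(0.9950, 0.9950) = 0.9950 bits
Normalized MI = 0.9950 / 0.9950 = 1.0000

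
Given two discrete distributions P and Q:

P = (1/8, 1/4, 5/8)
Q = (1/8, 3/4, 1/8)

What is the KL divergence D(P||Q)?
D(P||Q) = Σ P(i) log₂(P(i)/Q(i))
  i=0: (1/8) × log₂((1/8)/(1/8)) = (1/8) × log₂(1) = 0.0000
  i=1: (1/4) × log₂((1/4)/(3/4)) = (1/4) × log₂(1/3) = -0.3962
  i=2: (5/8) × log₂((5/8)/(1/8)) = (5/8) × log₂(5) = 1.4512
D(P||Q) = 0.0000 - 0.3962 + 1.4512
  = 1.0550 bits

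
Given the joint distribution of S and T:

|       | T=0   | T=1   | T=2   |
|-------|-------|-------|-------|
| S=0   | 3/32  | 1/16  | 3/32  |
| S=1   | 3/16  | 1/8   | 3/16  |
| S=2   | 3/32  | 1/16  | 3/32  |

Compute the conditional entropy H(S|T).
Marginal P(T) (column sums):
  P(T=0) = 3/32 + 3/16 + 3/32 = 3/8
  P(T=1) = 1/16 + 1/8 + 1/16 = 1/4
  P(T=2) = 3/32 + 3/16 + 3/32 = 3/8

H(S|T) = -Σ P(S,T)·log₂ P(S|T), where P(S|T) = P(S,T) / P(T)
  (S=0,T=0): P(S|T) = (3/32)/(3/8) = 1/4;  -(3/32)·log₂(1/4) = 0.1875
  (S=0,T=1): P(S|T) = (1/16)/(1/4) = 1/4;  -(1/16)·log₂(1/4) = 0.1250
  (S=0,T=2): P(S|T) = (3/32)/(3/8) = 1/4;  -(3/32)·log₂(1/4) = 0.1875
  (S=1,T=0): P(S|T) = (3/16)/(3/8) = 1/2;  -(3/16)·log₂(1/2) = 0.1875
  (S=1,T=1): P(S|T) = (1/8)/(1/4) = 1/2;  -(1/8)·log₂(1/2) = 0.1250
  (S=1,T=2): P(S|T) = (3/16)/(3/8) = 1/2;  -(3/16)·log₂(1/2) = 0.1875
  (S=2,T=0): P(S|T) = (3/32)/(3/8) = 1/4;  -(3/32)·log₂(1/4) = 0.1875
  (S=2,T=1): P(S|T) = (1/16)/(1/4) = 1/4;  -(1/16)·log₂(1/4) = 0.1250
  (S=2,T=2): P(S|T) = (3/32)/(3/8) = 1/4;  -(3/32)·log₂(1/4) = 0.1875
H(S|T) = 0.1875 + 0.1250 + 0.1875 + 0.1875 + 0.1250 + 0.1875 + 0.1875 + 0.1250 + 0.1875
  = 1.5000 bits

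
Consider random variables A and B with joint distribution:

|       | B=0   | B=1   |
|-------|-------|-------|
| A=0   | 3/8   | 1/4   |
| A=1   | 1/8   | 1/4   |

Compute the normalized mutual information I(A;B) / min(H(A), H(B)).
Marginal P(A) (row sums):
  P(A=0) = 3/8 + 1/4 = 5/8
  P(A=1) = 1/8 + 1/4 = 3/8
Marginal P(B) (column sums):
  P(B=0) = 3/8 + 1/8 = 1/2
  P(B=1) = 1/4 + 1/4 = 1/2

H(A) = -[(5/8)·log₂(5/8) + (3/8)·log₂(3/8)]
  = 0.4238 + 0.5306
  = 0.9544 bits
H(B) = -[(1/2)·log₂(1/2) + (1/2)·log₂(1/2)]
  = 0.5000 + 0.5000
  = 1.0000 bits
H(A,B) = -[(3/8)·log₂(3/8) + (1/4)·log₂(1/4) + (1/8)·log₂(1/8) + (1/4)·log₂(1/4)]
  = 0.5306 + 0.5000 + 0.3750 + 0.5000
  = 1.9056 bits

I(A;B) = H(A) + H(B) - H(A,B)
  = 0.9544 + 1.0000 - 1.9056
  = 0.0488 bits

min(H(A), H(B)) = min(0.9544, 1.0000) = 0.9544 bits
Normalized MI = 0.0488 / 0.9544 = 0.0511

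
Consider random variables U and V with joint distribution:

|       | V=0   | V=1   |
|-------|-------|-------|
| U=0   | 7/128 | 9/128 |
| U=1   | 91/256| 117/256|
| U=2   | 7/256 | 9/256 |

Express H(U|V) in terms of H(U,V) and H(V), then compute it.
H(U|V) = H(U,V) - H(V)

Marginal P(V) (column sums):
  P(V=0) = 7/128 + 91/256 + 7/256 = 7/16
  P(V=1) = 9/128 + 117/256 + 9/256 = 9/16

H(U,V) = -[(7/128)·log₂(7/128) + (9/128)·log₂(9/128) + (91/256)·log₂(91/256) + (117/256)·log₂(117/256) + (7/256)·log₂(7/256) + (9/256)·log₂(9/256)]
  = 0.2293 + 0.2693 + 0.5304 + 0.5163 + 0.1420 + 0.1698
  = 1.8571 bits
H(V) = -[(7/16)·log₂(7/16) + (9/16)·log₂(9/16)]
  = 0.5218 + 0.4669
  = 0.9887 bits

H(U|V) = 1.8571 - 0.9887 = 0.8684 bits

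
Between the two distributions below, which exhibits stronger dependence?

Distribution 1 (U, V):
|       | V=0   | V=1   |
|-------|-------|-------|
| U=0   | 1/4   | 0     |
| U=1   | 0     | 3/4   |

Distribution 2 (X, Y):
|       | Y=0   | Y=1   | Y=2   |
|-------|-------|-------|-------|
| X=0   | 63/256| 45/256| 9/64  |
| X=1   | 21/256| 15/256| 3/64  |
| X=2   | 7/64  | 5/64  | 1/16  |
Distribution 1 (U, V):
Marginal P(U) (row sums):
  P(U=0) = 1/4 + 0 = 1/4
  P(U=1) = 0 + 3/4 = 3/4
Marginal P(V) (column sums):
  P(V=0) = 1/4 + 0 = 1/4
  P(V=1) = 0 + 3/4 = 3/4

H(U) = -[(1/4)·log₂(1/4) + (3/4)·log₂(3/4)]
  = 0.5000 + 0.3113
  = 0.8113 bits
H(V) = -[(1/4)·log₂(1/4) + (3/4)·log₂(3/4)]
  = 0.5000 + 0.3113
  = 0.8113 bits
H(U,V) = -[(1/4)·log₂(1/4) + (3/4)·log₂(3/4)]
  = 0.5000 + 0.3113
  = 0.8113 bits

I(U;V) = H(U) + H(V) - H(U,V)
  = 0.8113 + 0.8113 - 0.8113
  = 0.8113 bits

Distribution 2 (X, Y):
Marginal P(X) (row sums):
  P(X=0) = 63/256 + 45/256 + 9/64 = 9/16
  P(X=1) = 21/256 + 15/256 + 3/64 = 3/16
  P(X=2) = 7/64 + 5/64 + 1/16 = 1/4
Marginal P(Y) (column sums):
  P(Y=0) = 63/256 + 21/256 + 7/64 = 7/16
  P(Y=1) = 45/256 + 15/256 + 5/64 = 5/16
  P(Y=2) = 9/64 + 3/64 + 1/16 = 1/4

H(X) = -[(9/16)·log₂(9/16) + (3/16)·log₂(3/16) + (1/4)·log₂(1/4)]
  = 0.4669 + 0.4528 + 0.5000
  = 1.4197 bits
H(Y) = -[(7/16)·log₂(7/16) + (5/16)·log₂(5/16) + (1/4)·log₂(1/4)]
  = 0.5218 + 0.5244 + 0.5000
  = 1.5462 bits
H(X,Y) = -[(63/256)·log₂(63/256) + (45/256)·log₂(45/256) + (9/64)·log₂(9/64) + (21/256)·log₂(21/256) + (15/256)·log₂(15/256) + (3/64)·log₂(3/64) + (7/64)·log₂(7/64) + (5/64)·log₂(5/64) + (1/16)·log₂(1/16)]
  = 0.4978 + 0.4409 + 0.3980 + 0.2959 + 0.2398 + 0.2070 + 0.3492 + 0.2873 + 0.2500
  = 2.9659 bits

I(X;Y) = H(X) + H(Y) - H(X,Y)
  = 1.4197 + 1.5462 - 2.9659
  = 0.0000 bits

I(U;V) = 0.8113 bits > I(X;Y) = 0.0000 bits, so (U, V) has the higher mutual information (stronger dependence).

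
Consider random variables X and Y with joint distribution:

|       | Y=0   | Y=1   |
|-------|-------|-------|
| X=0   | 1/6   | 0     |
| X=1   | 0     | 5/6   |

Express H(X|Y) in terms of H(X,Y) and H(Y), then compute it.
H(X|Y) = H(X,Y) - H(Y)

Marginal P(Y) (column sums):
  P(Y=0) = 1/6 + 0 = 1/6
  P(Y=1) = 0 + 5/6 = 5/6

H(X,Y) = -[(1/6)·log₂(1/6) + (5/6)·log₂(5/6)]
  = 0.4308 + 0.2192
  = 0.6500 bits
H(Y) = -[(1/6)·log₂(1/6) + (5/6)·log₂(5/6)]
  = 0.4308 + 0.2192
  = 0.6500 bits

H(X|Y) = 0.6500 - 0.6500 = 0.0000 bits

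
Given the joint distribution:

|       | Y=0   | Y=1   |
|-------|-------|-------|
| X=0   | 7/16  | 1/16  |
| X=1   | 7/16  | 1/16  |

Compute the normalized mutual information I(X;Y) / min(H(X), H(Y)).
Marginal P(X) (row sums):
  P(X=0) = 7/16 + 1/16 = 1/2
  P(X=1) = 7/16 + 1/16 = 1/2
Marginal P(Y) (column sums):
  P(Y=0) = 7/16 + 7/16 = 7/8
  P(Y=1) = 1/16 + 1/16 = 1/8

H(X) = -[(1/2)·log₂(1/2) + (1/2)·log₂(1/2)]
  = 0.5000 + 0.5000
  = 1.0000 bits
H(Y) = -[(7/8)·log₂(7/8) + (1/8)·log₂(1/8)]
  = 0.1686 + 0.3750
  = 0.5436 bits
H(X,Y) = -[(7/16)·log₂(7/16) + (1/16)·log₂(1/16) + (7/16)·log₂(7/16) + (1/16)·log₂(1/16)]
  = 0.5218 + 0.2500 + 0.5218 + 0.2500
  = 1.5436 bits

I(X;Y) = H(X) + H(Y) - H(X,Y)
  = 1.0000 + 0.5436 - 1.5436
  = 0.0000 bits

min(H(X), H(Y)) = min(1.0000, 0.5436) = 0.5436 bits
Normalized MI = 0.0000 / 0.5436 = 0.0000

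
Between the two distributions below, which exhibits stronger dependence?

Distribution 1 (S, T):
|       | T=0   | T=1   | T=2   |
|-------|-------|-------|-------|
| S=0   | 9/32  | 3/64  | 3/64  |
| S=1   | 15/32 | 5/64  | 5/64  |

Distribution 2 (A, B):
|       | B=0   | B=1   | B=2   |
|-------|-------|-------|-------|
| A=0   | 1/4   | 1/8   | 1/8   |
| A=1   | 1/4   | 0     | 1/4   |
Distribution 1 (S, T):
Marginal P(S) (row sums):
  P(S=0) = 9/32 + 3/64 + 3/64 = 3/8
  P(S=1) = 15/32 + 5/64 + 5/64 = 5/8
Marginal P(T) (column sums):
  P(T=0) = 9/32 + 15/32 = 3/4
  P(T=1) = 3/64 + 5/64 = 1/8
  P(T=2) = 3/64 + 5/64 = 1/8

H(S) = -[(3/8)·log₂(3/8) + (5/8)·log₂(5/8)]
  = 0.5306 + 0.4238
  = 0.9544 bits
H(T) = -[(3/4)·log₂(3/4) + (1/8)·log₂(1/8) + (1/8)·log₂(1/8)]
  = 0.3113 + 0.3750 + 0.3750
  = 1.0613 bits
H(S,T) = -[(9/32)·log₂(9/32) + (3/64)·log₂(3/64) + (3/64)·log₂(3/64) + (15/32)·log₂(15/32) + (5/64)·log₂(5/64) + (5/64)·log₂(5/64)]
  = 0.5147 + 0.2070 + 0.2070 + 0.5124 + 0.2873 + 0.2873
  = 2.0157 bits

I(S;T) = H(S) + H(T) - H(S,T)
  = 0.9544 + 1.0613 - 2.0157
  = 0.0000 bits

Distribution 2 (A, B):
Marginal P(A) (row sums):
  P(A=0) = 1/4 + 1/8 + 1/8 = 1/2
  P(A=1) = 1/4 + 0 + 1/4 = 1/2
Marginal P(B) (column sums):
  P(B=0) = 1/4 + 1/4 = 1/2
  P(B=1) = 1/8 + 0 = 1/8
  P(B=2) = 1/8 + 1/4 = 3/8

H(A) = -[(1/2)·log₂(1/2) + (1/2)·log₂(1/2)]
  = 0.5000 + 0.5000
  = 1.0000 bits
H(B) = -[(1/2)·log₂(1/2) + (1/8)·log₂(1/8) + (3/8)·log₂(3/8)]
  = 0.5000 + 0.3750 + 0.5306
  = 1.4056 bits
H(A,B) = -[(1/4)·log₂(1/4) + (1/8)·log₂(1/8) + (1/8)·log₂(1/8) + (1/4)·log₂(1/4) + (1/4)·log₂(1/4)]
  = 0.5000 + 0.3750 + 0.3750 + 0.5000 + 0.5000
  = 2.2500 bits

I(A;B) = H(A) + H(B) - H(A,B)
  = 1.0000 + 1.4056 - 2.2500
  = 0.1556 bits

I(A;B) = 0.1556 bits > I(S;T) = 0.0000 bits, so (A, B) has the higher mutual information (stronger dependence).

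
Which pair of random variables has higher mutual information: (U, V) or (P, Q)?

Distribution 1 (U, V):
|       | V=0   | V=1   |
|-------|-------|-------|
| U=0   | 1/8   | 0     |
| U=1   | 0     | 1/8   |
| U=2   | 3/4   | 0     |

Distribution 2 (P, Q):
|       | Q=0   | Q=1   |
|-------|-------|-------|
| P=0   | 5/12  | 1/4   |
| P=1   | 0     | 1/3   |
Distribution 1 (U, V):
Marginal P(U) (row sums):
  P(U=0) = 1/8 + 0 = 1/8
  P(U=1) = 0 + 1/8 = 1/8
  P(U=2) = 3/4 + 0 = 3/4
Marginal P(V) (column sums):
  P(V=0) = 1/8 + 0 + 3/4 = 7/8
  P(V=1) = 0 + 1/8 + 0 = 1/8

H(U) = -[(1/8)·log₂(1/8) + (1/8)·log₂(1/8) + (3/4)·log₂(3/4)]
  = 0.3750 + 0.3750 + 0.3113
  = 1.0613 bits
H(V) = -[(7/8)·log₂(7/8) + (1/8)·log₂(1/8)]
  = 0.1686 + 0.3750
  = 0.5436 bits
H(U,V) = -[(1/8)·log₂(1/8) + (1/8)·log₂(1/8) + (3/4)·log₂(3/4)]
  = 0.3750 + 0.3750 + 0.3113
  = 1.0613 bits

I(U;V) = H(U) + H(V) - H(U,V)
  = 1.0613 + 0.5436 - 1.0613
  = 0.5436 bits

Distribution 2 (P, Q):
Marginal P(P) (row sums):
  P(P=0) = 5/12 + 1/4 = 2/3
  P(P=1) = 0 + 1/3 = 1/3
Marginal P(Q) (column sums):
  P(Q=0) = 5/12 + 0 = 5/12
  P(Q=1) = 1/4 + 1/3 = 7/12

H(P) = -[(2/3)·log₂(2/3) + (1/3)·log₂(1/3)]
  = 0.3900 + 0.5283
  = 0.9183 bits
H(Q) = -[(5/12)·log₂(5/12) + (7/12)·log₂(7/12)]
  = 0.5263 + 0.4536
  = 0.9799 bits
H(P,Q) = -[(5/12)·log₂(5/12) + (1/4)·log₂(1/4) + (1/3)·log₂(1/3)]
  = 0.5263 + 0.5000 + 0.5283
  = 1.5546 bits

I(P;Q) = H(P) + H(Q) - H(P,Q)
  = 0.9183 + 0.9799 - 1.5546
  = 0.3436 bits

I(U;V) = 0.5436 bits > I(P;Q) = 0.3436 bits, so (U, V) has the higher mutual information (stronger dependence).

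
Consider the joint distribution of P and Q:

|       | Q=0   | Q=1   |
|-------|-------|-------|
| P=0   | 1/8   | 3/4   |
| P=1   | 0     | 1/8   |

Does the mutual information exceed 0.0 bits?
Marginal P(P) (row sums):
  P(P=0) = 1/8 + 3/4 = 7/8
  P(P=1) = 0 + 1/8 = 1/8
Marginal P(Q) (column sums):
  P(Q=0) = 1/8 + 0 = 1/8
  P(Q=1) = 3/4 + 1/8 = 7/8

H(P) = -[(7/8)·log₂(7/8) + (1/8)·log₂(1/8)]
  = 0.1686 + 0.3750
  = 0.5436 bits
H(Q) = -[(1/8)·log₂(1/8) + (7/8)·log₂(7/8)]
  = 0.3750 + 0.1686
  = 0.5436 bits
H(P,Q) = -[(1/8)·log₂(1/8) + (3/4)·log₂(3/4) + (1/8)·log₂(1/8)]
  = 0.3750 + 0.3113 + 0.3750
  = 1.0613 bits

I(P;Q) = H(P) + H(Q) - H(P,Q)
  = 0.5436 + 0.5436 - 1.0613
  = 0.0259 bits

Yes. I(P;Q) = 0.0259 bits, which is > 0.0 bits.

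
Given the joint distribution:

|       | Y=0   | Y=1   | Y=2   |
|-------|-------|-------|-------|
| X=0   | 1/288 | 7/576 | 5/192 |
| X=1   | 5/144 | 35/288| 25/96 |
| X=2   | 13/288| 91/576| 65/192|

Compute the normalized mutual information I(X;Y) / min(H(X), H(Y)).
Marginal P(X) (row sums):
  P(X=0) = 1/288 + 7/576 + 5/192 = 1/24
  P(X=1) = 5/144 + 35/288 + 25/96 = 5/12
  P(X=2) = 13/288 + 91/576 + 65/192 = 13/24
Marginal P(Y) (column sums):
  P(Y=0) = 1/288 + 5/144 + 13/288 = 1/12
  P(Y=1) = 7/576 + 35/288 + 91/576 = 7/24
  P(Y=2) = 5/192 + 25/96 + 65/192 = 5/8

H(X) = -[(1/24)·log₂(1/24) + (5/12)·log₂(5/12) + (13/24)·log₂(13/24)]
  = 0.1910 + 0.5263 + 0.4791
  = 1.1964 bits
H(Y) = -[(1/12)·log₂(1/12) + (7/24)·log₂(7/24) + (5/8)·log₂(5/8)]
  = 0.2987 + 0.5185 + 0.4238
  = 1.2410 bits
H(X,Y) = -[(1/288)·log₂(1/288) + (7/576)·log₂(7/576) + (5/192)·log₂(5/192) + (5/144)·log₂(5/144) + (35/288)·log₂(35/288) + (25/96)·log₂(25/96) + (13/288)·log₂(13/288) + (91/576)·log₂(91/576) + (65/192)·log₂(65/192)]
  = 0.0284 + 0.0773 + 0.1371 + 0.1683 + 0.3695 + 0.5055 + 0.2017 + 0.4206 + 0.5290
  = 2.4374 bits

I(X;Y) = H(X) + H(Y) - H(X,Y)
  = 1.1964 + 1.2410 - 2.4374
  = 0.0000 bits

min(H(X), H(Y)) = min(1.1964, 1.2410) = 1.1964 bits
Normalized MI = 0.0000 / 1.1964 = 0.0000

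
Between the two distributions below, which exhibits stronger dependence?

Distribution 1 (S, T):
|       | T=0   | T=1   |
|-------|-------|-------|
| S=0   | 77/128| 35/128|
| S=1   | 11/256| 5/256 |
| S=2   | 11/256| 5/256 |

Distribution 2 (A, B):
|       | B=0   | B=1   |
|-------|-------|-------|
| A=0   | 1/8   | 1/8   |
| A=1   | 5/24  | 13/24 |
Distribution 1 (S, T):
Marginal P(S) (row sums):
  P(S=0) = 77/128 + 35/128 = 7/8
  P(S=1) = 11/256 + 5/256 = 1/16
  P(S=2) = 11/256 + 5/256 = 1/16
Marginal P(T) (column sums):
  P(T=0) = 77/128 + 11/256 + 11/256 = 11/16
  P(T=1) = 35/128 + 5/256 + 5/256 = 5/16

H(S) = -[(7/8)·log₂(7/8) + (1/16)·log₂(1/16) + (1/16)·log₂(1/16)]
  = 0.1686 + 0.2500 + 0.2500
  = 0.6686 bits
H(T) = -[(11/16)·log₂(11/16) + (5/16)·log₂(5/16)]
  = 0.3716 + 0.5244
  = 0.8960 bits
H(S,T) = -[(77/128)·log₂(77/128) + (35/128)·log₂(35/128) + (11/256)·log₂(11/256) + (5/256)·log₂(5/256) + (11/256)·log₂(11/256) + (5/256)·log₂(5/256)]
  = 0.4411 + 0.5115 + 0.1951 + 0.1109 + 0.1951 + 0.1109
  = 1.5646 bits

I(S;T) = H(S) + H(T) - H(S,T)
  = 0.6686 + 0.8960 - 1.5646
  = 0.0000 bits

Distribution 2 (A, B):
Marginal P(A) (row sums):
  P(A=0) = 1/8 + 1/8 = 1/4
  P(A=1) = 5/24 + 13/24 = 3/4
Marginal P(B) (column sums):
  P(B=0) = 1/8 + 5/24 = 1/3
  P(B=1) = 1/8 + 13/24 = 2/3

H(A) = -[(1/4)·log₂(1/4) + (3/4)·log₂(3/4)]
  = 0.5000 + 0.3113
  = 0.8113 bits
H(B) = -[(1/3)·log₂(1/3) + (2/3)·log₂(2/3)]
  = 0.5283 + 0.3900
  = 0.9183 bits
H(A,B) = -[(1/8)·log₂(1/8) + (1/8)·log₂(1/8) + (5/24)·log₂(5/24) + (13/24)·log₂(13/24)]
  = 0.3750 + 0.3750 + 0.4715 + 0.4791
  = 1.7006 bits

I(A;B) = H(A) + H(B) - H(A,B)
  = 0.8113 + 0.9183 - 1.7006
  = 0.0290 bits

I(A;B) = 0.0290 bits > I(S;T) = 0.0000 bits, so (A, B) has the higher mutual information (stronger dependence).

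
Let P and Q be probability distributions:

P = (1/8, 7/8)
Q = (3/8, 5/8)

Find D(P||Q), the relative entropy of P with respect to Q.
D(P||Q) = Σ P(i) log₂(P(i)/Q(i))
  i=0: (1/8) × log₂((1/8)/(3/8)) = (1/8) × log₂(1/3) = -0.1981
  i=1: (7/8) × log₂((7/8)/(5/8)) = (7/8) × log₂(7/5) = 0.4247
D(P||Q) = -0.1981 + 0.4247
  = 0.2266 bits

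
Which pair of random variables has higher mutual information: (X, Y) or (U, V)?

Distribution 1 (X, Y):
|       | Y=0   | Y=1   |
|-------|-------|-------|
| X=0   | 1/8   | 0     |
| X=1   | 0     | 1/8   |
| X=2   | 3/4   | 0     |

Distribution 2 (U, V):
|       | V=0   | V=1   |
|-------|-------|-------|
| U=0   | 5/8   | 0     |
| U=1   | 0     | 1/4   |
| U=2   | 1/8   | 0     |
Distribution 1 (X, Y):
Marginal P(X) (row sums):
  P(X=0) = 1/8 + 0 = 1/8
  P(X=1) = 0 + 1/8 = 1/8
  P(X=2) = 3/4 + 0 = 3/4
Marginal P(Y) (column sums):
  P(Y=0) = 1/8 + 0 + 3/4 = 7/8
  P(Y=1) = 0 + 1/8 + 0 = 1/8

H(X) = -[(1/8)·log₂(1/8) + (1/8)·log₂(1/8) + (3/4)·log₂(3/4)]
  = 0.3750 + 0.3750 + 0.3113
  = 1.0613 bits
H(Y) = -[(7/8)·log₂(7/8) + (1/8)·log₂(1/8)]
  = 0.1686 + 0.3750
  = 0.5436 bits
H(X,Y) = -[(1/8)·log₂(1/8) + (1/8)·log₂(1/8) + (3/4)·log₂(3/4)]
  = 0.3750 + 0.3750 + 0.3113
  = 1.0613 bits

I(X;Y) = H(X) + H(Y) - H(X,Y)
  = 1.0613 + 0.5436 - 1.0613
  = 0.5436 bits

Distribution 2 (U, V):
Marginal P(U) (row sums):
  P(U=0) = 5/8 + 0 = 5/8
  P(U=1) = 0 + 1/4 = 1/4
  P(U=2) = 1/8 + 0 = 1/8
Marginal P(V) (column sums):
  P(V=0) = 5/8 + 0 + 1/8 = 3/4
  P(V=1) = 0 + 1/4 + 0 = 1/4

H(U) = -[(5/8)·log₂(5/8) + (1/4)·log₂(1/4) + (1/8)·log₂(1/8)]
  = 0.4238 + 0.5000 + 0.3750
  = 1.2988 bits
H(V) = -[(3/4)·log₂(3/4) + (1/4)·log₂(1/4)]
  = 0.3113 + 0.5000
  = 0.8113 bits
H(U,V) = -[(5/8)·log₂(5/8) + (1/4)·log₂(1/4) + (1/8)·log₂(1/8)]
  = 0.4238 + 0.5000 + 0.3750
  = 1.2988 bits

I(U;V) = H(U) + H(V) - H(U,V)
  = 1.2988 + 0.8113 - 1.2988
  = 0.8113 bits

I(U;V) = 0.8113 bits > I(X;Y) = 0.5436 bits, so (U, V) has the higher mutual information (stronger dependence).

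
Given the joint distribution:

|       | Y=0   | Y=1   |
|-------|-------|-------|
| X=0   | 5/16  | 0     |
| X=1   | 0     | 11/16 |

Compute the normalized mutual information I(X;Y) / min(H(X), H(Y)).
Marginal P(X) (row sums):
  P(X=0) = 5/16 + 0 = 5/16
  P(X=1) = 0 + 11/16 = 11/16
Marginal P(Y) (column sums):
  P(Y=0) = 5/16 + 0 = 5/16
  P(Y=1) = 0 + 11/16 = 11/16

H(X) = -[(5/16)·log₂(5/16) + (11/16)·log₂(11/16)]
  = 0.5244 + 0.3716
  = 0.8960 bits
H(Y) = -[(5/16)·log₂(5/16) + (11/16)·log₂(11/16)]
  = 0.5244 + 0.3716
  = 0.8960 bits
H(X,Y) = -[(5/16)·log₂(5/16) + (11/16)·log₂(11/16)]
  = 0.5244 + 0.3716
  = 0.8960 bits

I(X;Y) = H(X) + H(Y) - H(X,Y)
  = 0.8960 + 0.8960 - 0.8960
  = 0.8960 bits

min(H(X), H(Y)) = min(0.8960, 0.8960) = 0.8960 bits
Normalized MI = 0.8960 / 0.8960 = 1.0000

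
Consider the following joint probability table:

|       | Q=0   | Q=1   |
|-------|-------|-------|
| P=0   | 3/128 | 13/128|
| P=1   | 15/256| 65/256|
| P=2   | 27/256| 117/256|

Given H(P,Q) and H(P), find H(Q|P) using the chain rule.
From the chain rule: H(P,Q) = H(P) + H(Q|P)
Therefore: H(Q|P) = H(P,Q) - H(P)

H(P,Q) = -[(3/128)·log₂(3/128) + (13/128)·log₂(13/128) + (15/256)·log₂(15/256) + (65/256)·log₂(65/256) + (27/256)·log₂(27/256) + (117/256)·log₂(117/256)]
  = 0.1269 + 0.3351 + 0.2398 + 0.5021 + 0.3423 + 0.5163
  = 2.0625 bits
Marginal P(P) (row sums):
  P(P=0) = 3/128 + 13/128 = 1/8
  P(P=1) = 15/256 + 65/256 = 5/16
  P(P=2) = 27/256 + 117/256 = 9/16
H(P) = -[(1/8)·log₂(1/8) + (5/16)·log₂(5/16) + (9/16)·log₂(9/16)]
  = 0.3750 + 0.5244 + 0.4669
  = 1.3663 bits

H(Q|P) = 2.0625 - 1.3663 = 0.6962 bits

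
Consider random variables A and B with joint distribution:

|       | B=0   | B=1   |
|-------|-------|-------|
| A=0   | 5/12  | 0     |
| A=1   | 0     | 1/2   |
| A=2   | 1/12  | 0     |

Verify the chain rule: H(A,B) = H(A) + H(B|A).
Left side:
H(A,B) = -[(5/12)·log₂(5/12) + (1/2)·log₂(1/2) + (1/12)·log₂(1/12)]
  = 0.5263 + 0.5000 + 0.2987
  = 1.3250 bits

Right side:
Marginal P(A) (row sums):
  P(A=0) = 5/12 + 0 = 5/12
  P(A=1) = 0 + 1/2 = 1/2
  P(A=2) = 1/12 + 0 = 1/12
H(A) = -[(5/12)·log₂(5/12) + (1/2)·log₂(1/2) + (1/12)·log₂(1/12)]
  = 0.5263 + 0.5000 + 0.2987
  = 1.3250 bits
H(B|A) = -Σ P(A,B)·log₂ P(B|A), where P(B|A) = P(A,B) / P(A)
  (cells with P(A,B) = 0 contribute 0)
  (A=0,B=0): P(B|A) = (5/12)/(5/12) = 1;  -(5/12)·log₂(1) = 0.0000
  (A=1,B=1): P(B|A) = (1/2)/(1/2) = 1;  -(1/2)·log₂(1) = 0.0000
  (A=2,B=0): P(B|A) = (1/12)/(1/12) = 1;  -(1/12)·log₂(1) = 0.0000
H(B|A) = 0.0000 + 0.0000 + 0.0000
  = 0.0000 bits
H(A) + H(B|A) = 1.3250 + 0.0000 = 1.3250 bits

Both sides equal 1.3250 bits, so the chain rule holds ✓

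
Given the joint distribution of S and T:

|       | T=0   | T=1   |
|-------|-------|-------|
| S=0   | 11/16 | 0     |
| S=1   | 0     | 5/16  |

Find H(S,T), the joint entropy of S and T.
H(S,T) = -Σ P(S,T) log₂ P(S,T), summed over the non-zero cells:
H(S,T) = -[(11/16)·log₂(11/16) + (5/16)·log₂(5/16)]
  = 0.3716 + 0.5244
  = 0.8960 bits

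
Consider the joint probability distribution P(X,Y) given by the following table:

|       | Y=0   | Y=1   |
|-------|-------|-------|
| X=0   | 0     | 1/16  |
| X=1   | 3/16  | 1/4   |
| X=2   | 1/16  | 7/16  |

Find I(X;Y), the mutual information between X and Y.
Marginal P(X) (row sums):
  P(X=0) = 0 + 1/16 = 1/16
  P(X=1) = 3/16 + 1/4 = 7/16
  P(X=2) = 1/16 + 7/16 = 1/2
Marginal P(Y) (column sums):
  P(Y=0) = 0 + 3/16 + 1/16 = 1/4
  P(Y=1) = 1/16 + 1/4 + 7/16 = 3/4

H(X) = -[(1/16)·log₂(1/16) + (7/16)·log₂(7/16) + (1/2)·log₂(1/2)]
  = 0.2500 + 0.5218 + 0.5000
  = 1.2718 bits
H(Y) = -[(1/4)·log₂(1/4) + (3/4)·log₂(3/4)]
  = 0.5000 + 0.3113
  = 0.8113 bits
H(X,Y) = -[(1/16)·log₂(1/16) + (3/16)·log₂(3/16) + (1/4)·log₂(1/4) + (1/16)·log₂(1/16) + (7/16)·log₂(7/16)]
  = 0.2500 + 0.4528 + 0.5000 + 0.2500 + 0.5218
  = 1.9746 bits

I(X;Y) = H(X) + H(Y) - H(X,Y)
  = 1.2718 + 0.8113 - 1.9746
  = 0.1085 bits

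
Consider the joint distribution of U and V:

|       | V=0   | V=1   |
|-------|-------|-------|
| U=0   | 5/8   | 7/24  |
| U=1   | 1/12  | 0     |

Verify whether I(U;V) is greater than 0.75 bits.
Marginal P(U) (row sums):
  P(U=0) = 5/8 + 7/24 = 11/12
  P(U=1) = 1/12 + 0 = 1/12
Marginal P(V) (column sums):
  P(V=0) = 5/8 + 1/12 = 17/24
  P(V=1) = 7/24 + 0 = 7/24

H(U) = -[(11/12)·log₂(11/12) + (1/12)·log₂(1/12)]
  = 0.1151 + 0.2987
  = 0.4138 bits
H(V) = -[(17/24)·log₂(17/24) + (7/24)·log₂(7/24)]
  = 0.3524 + 0.5185
  = 0.8709 bits
H(U,V) = -[(5/8)·log₂(5/8) + (7/24)·log₂(7/24) + (1/12)·log₂(1/12)]
  = 0.4238 + 0.5185 + 0.2987
  = 1.2410 bits

I(U;V) = H(U) + H(V) - H(U,V)
  = 0.4138 + 0.8709 - 1.2410
  = 0.0437 bits

No. I(U;V) = 0.0437 bits, which is ≤ 0.75 bits.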